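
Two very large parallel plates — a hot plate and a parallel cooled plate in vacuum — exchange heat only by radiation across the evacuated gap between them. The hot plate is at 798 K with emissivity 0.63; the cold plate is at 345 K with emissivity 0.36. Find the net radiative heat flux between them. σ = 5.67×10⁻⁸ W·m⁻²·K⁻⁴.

For two infinite grey parallel plates, q = σ(T₁⁴ − T₂⁴)/(1/ε₁ + 1/ε₂ − 1).
T₁⁴ − T₂⁴ = 4.055×10¹¹ − 1.417×10¹⁰ = 3.914×10¹¹ K⁴.
1/ε₁ + 1/ε₂ − 1 = 1.587 + 2.778 − 1 = 3.365.
q = 5.67×10⁻⁸ × 3.914×10¹¹ / 3.365.

q ≈ 6590 W/m²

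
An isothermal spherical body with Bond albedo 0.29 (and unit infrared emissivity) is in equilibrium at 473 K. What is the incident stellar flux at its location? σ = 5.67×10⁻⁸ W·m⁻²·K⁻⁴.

S ≈ 16000 W/m²

(1−a)S·πr² = σ·4πr²·T⁴ ⇒ S = 4σT⁴/(1−a).
S = 4·5.67×10⁻⁸·5.005×10¹⁰/0.710.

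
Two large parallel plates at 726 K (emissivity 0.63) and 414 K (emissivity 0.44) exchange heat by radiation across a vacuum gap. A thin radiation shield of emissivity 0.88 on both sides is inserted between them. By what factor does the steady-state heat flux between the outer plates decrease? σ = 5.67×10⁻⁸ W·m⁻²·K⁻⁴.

factor ≈ 1.45

Without shield: q₀ = σΔ(T⁴)/(1/ε₁+1/ε₂−1) with denominator 2.860.
With shield the two gaps are in series; the resistances add: (1/ε₁+1/ε_s−1)+(1/ε_s+1/ε₂−1) = 1.724+2.409 = 4.133.
Heat-flux ratio q₀/q = 4.133/2.860.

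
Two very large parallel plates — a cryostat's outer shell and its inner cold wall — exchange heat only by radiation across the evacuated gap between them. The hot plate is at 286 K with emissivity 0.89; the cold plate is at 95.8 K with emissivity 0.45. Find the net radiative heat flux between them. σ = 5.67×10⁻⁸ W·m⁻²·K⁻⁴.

q ≈ 160 W/m²

For two infinite grey parallel plates, q = σ(T₁⁴ − T₂⁴)/(1/ε₁ + 1/ε₂ − 1).
T₁⁴ − T₂⁴ = 6.691×10⁹ − 8.423×10⁷ = 6.606×10⁹ K⁴.
1/ε₁ + 1/ε₂ − 1 = 1.124 + 2.222 − 1 = 2.346.
q = 5.67×10⁻⁸ × 6.606×10⁹ / 2.346.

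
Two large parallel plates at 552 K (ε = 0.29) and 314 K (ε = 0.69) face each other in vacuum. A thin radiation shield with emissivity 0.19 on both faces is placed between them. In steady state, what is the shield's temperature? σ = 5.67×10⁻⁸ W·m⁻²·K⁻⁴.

In steady state the net flux on the hot side equals that on the cold side.
σ(T₁⁴−T_s⁴)/D₁ = σ(T_s⁴−T₂⁴)/D₂, with D₁ = 1/ε₁+1/ε_s−1 = 7.711, D₂ = 1/ε_s+1/ε₂−1 = 5.712.
Solve for T_s⁴: T_s⁴ = (D₂·T₁⁴ + D₁·T₂⁴)/(D₁+D₂) = 4.509×10¹⁰ K⁴.

T_s ≈ 461 K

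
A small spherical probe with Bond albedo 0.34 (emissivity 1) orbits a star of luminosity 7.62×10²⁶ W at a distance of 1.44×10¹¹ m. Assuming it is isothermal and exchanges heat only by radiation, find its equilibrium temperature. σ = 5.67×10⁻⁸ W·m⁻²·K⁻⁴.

First find the stellar flux at distance d: S = L/(4πd²) = 7.62×10²⁶/(4π·(1.44×10¹¹)²) = 2924 W/m².
For an isothermal sphere, absorbed (1−a)S·πr² = emitted σ·4πr²·T⁴, so T⁴ = (1−a)S/(4σ).
T⁴ = 0.660·2924/(4·5.67×10⁻⁸) = 8.510×10⁹ K⁴.

T ≈ 304 K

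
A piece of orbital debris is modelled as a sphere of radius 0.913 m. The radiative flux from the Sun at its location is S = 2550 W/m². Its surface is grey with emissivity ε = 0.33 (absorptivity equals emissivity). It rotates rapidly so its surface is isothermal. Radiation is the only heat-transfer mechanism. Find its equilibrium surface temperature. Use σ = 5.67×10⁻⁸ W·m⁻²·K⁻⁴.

T ≈ 326 K

At equilibrium, absorbed power = emitted power.
Absorbing cross-section = πr² = 2.619 m²; emitting surface = 4πr² = 10.47 m² (ratio 4).
εS·A_cross = εσ·A_surf·T⁴  ⇒  T⁴ = S/(4σ)   (ε cancels).
T⁴ = 2550/(4·5.67×10⁻⁸) = 1.124×10¹⁰ K⁴.
T = (1.124×10¹⁰)^(1/4).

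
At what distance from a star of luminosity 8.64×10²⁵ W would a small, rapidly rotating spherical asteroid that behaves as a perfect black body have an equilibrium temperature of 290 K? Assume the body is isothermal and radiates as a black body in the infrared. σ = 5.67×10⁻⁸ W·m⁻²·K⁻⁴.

For an isothermal black-emitting sphere, (1−a)S·πr² = σ·4πr²·T⁴ ⇒ S = 4σT⁴/(1−a).
S = 4·5.67×10⁻⁸·(290)⁴/1.00 = 1604 W/m².
Flux falls as S = L/(4πd²), so d = √(L/(4πS)) = √(8.64×10²⁵/(4π·1604)).

d ≈ 6.55×10¹⁰ m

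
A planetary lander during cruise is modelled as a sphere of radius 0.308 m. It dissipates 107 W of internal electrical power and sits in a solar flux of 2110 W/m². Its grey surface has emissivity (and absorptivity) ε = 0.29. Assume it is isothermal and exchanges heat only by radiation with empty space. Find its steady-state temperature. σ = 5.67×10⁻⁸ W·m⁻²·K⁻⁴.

At steady state, absorbed solar power + internal power = radiated power.
Absorbed: α·S·A_cross = 0.29·2110·0.2980 = 182.4 W (cross-section πr²).
Total input = 182.4 + 107 = 289.4 W.
Radiated: εσ·A_surf·T⁴ with A_surf = 4πr² = 1.192 m².
T⁴ = 289.4/(0.29·5.67×10⁻⁸·1.192) = 1.476×10¹⁰ K⁴.

T ≈ 349 K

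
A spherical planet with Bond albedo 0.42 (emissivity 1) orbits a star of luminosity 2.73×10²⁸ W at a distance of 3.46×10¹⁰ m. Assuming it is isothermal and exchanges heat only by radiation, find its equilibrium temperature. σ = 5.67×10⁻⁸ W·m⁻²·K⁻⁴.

First find the stellar flux at distance d: S = L/(4πd²) = 2.73×10²⁸/(4π·(3.46×10¹⁰)²) = 1.815×10⁶ W/m².
For an isothermal sphere, absorbed (1−a)S·πr² = emitted σ·4πr²·T⁴, so T⁴ = (1−a)S/(4σ).
T⁴ = 0.580·1.815×10⁶/(4·5.67×10⁻⁸) = 4.641×10¹² K⁴.

T ≈ 1470 K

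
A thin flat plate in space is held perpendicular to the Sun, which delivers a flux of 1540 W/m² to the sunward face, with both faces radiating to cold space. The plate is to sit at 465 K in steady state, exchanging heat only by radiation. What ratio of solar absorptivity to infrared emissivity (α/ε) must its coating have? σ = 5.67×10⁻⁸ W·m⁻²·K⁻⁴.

Balance: αS·A = εσ·2A·T⁴ ⇒ α/ε = 2σT⁴/S.
α/ε = 2·5.67×10⁻⁸·(465)⁴/1540 = 2·5.67×10⁻⁸·4.675×10¹⁰/1540.

α/ε ≈ 3.44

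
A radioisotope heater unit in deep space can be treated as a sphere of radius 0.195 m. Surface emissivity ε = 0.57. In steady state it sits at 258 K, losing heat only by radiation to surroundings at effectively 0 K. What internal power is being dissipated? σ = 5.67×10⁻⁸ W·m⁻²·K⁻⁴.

P ≈ 68.4 W

Steady state: P = εσA T⁴.
A = 4πr² = 0.4778 m²; T⁴ = (258)⁴ = 4.431×10⁹ K⁴.
P = 0.57 × 5.67×10⁻⁸ × 0.4778 × 4.431×10⁹.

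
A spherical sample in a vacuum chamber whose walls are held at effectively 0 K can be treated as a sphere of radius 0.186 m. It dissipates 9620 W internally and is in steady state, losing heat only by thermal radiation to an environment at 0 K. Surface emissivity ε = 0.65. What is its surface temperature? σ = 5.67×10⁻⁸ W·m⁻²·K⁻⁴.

T ≈ 880 K

Steady state: internal power = radiated power, P = εσA T⁴.
Radiating area A = 4πr² = 0.4347 m².
T⁴ = P/(εσA) = 9620/(0.65·5.67×10⁻⁸·0.4347) = 6.004×10¹¹ K⁴.
T = (6.004×10¹¹)^(1/4).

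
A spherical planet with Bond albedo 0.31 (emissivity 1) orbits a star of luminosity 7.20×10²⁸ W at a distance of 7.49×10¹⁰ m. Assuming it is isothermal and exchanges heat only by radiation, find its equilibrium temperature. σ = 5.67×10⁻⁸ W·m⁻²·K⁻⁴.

T ≈ 1330 K

First find the stellar flux at distance d: S = L/(4πd²) = 7.20×10²⁸/(4π·(7.49×10¹⁰)²) = 1.021×10⁶ W/m².
For an isothermal sphere, absorbed (1−a)S·πr² = emitted σ·4πr²·T⁴, so T⁴ = (1−a)S/(4σ).
T⁴ = 0.690·1.021×10⁶/(4·5.67×10⁻⁸) = 3.107×10¹² K⁴.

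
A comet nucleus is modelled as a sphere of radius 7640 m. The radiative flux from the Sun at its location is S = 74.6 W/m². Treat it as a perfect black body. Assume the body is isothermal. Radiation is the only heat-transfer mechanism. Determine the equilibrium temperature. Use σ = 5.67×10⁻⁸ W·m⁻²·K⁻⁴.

T ≈ 135 K

At equilibrium, absorbed power = emitted power.
Absorbing cross-section = πr² = 1.834×10⁸ m²; emitting surface = 4πr² = 7.335×10⁸ m² (ratio 4).
S·A_cross = εσ·A_surf·T⁴  ⇒  T⁴ = S/(4σ).
T⁴ = 1.00·74.6/(4·5.67×10⁻⁸) = 3.289×10⁸ K⁴.
T = (3.289×10⁸)^(1/4).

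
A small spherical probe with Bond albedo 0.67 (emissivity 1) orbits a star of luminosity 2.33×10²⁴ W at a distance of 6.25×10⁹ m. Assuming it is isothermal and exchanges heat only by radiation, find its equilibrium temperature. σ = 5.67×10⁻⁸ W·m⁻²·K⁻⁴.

First find the stellar flux at distance d: S = L/(4πd²) = 2.33×10²⁴/(4π·(6.25×10⁹)²) = 4747 W/m².
For an isothermal sphere, absorbed (1−a)S·πr² = emitted σ·4πr²·T⁴, so T⁴ = (1−a)S/(4σ).
T⁴ = 0.330·4747/(4·5.67×10⁻⁸) = 6.906×10⁹ K⁴.

T ≈ 288 K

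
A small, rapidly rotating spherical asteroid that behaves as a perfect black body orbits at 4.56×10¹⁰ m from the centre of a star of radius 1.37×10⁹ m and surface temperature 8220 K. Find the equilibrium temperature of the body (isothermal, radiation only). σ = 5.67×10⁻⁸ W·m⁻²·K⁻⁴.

T ≈ 1010 K

The star's surface emits σT_*⁴; at distance d the flux is S = σT_*⁴(R_*/d)².
S = 5.67×10⁻⁸·(8220)⁴·(1.37×10⁹/4.56×10¹⁰)² = 2.337×10⁵ W/m².
For an isothermal sphere T⁴ = (1−a)S/(4σ) = 1.030×10¹² K⁴.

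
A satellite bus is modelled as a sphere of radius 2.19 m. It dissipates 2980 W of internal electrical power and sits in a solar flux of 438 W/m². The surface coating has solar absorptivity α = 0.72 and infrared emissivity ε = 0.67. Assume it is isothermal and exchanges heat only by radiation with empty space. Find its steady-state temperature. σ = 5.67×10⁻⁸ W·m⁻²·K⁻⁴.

At steady state, absorbed solar power + internal power = radiated power.
Absorbed: α·S·A_cross = 0.72·438·15.07 = 4752 W (cross-section πr²).
Total input = 4752 + 2980 = 7732 W.
Radiated: εσ·A_surf·T⁴ with A_surf = 4πr² = 60.27 m².
T⁴ = 7732/(0.67·5.67×10⁻⁸·60.27) = 3.377×10⁹ K⁴.

T ≈ 241 K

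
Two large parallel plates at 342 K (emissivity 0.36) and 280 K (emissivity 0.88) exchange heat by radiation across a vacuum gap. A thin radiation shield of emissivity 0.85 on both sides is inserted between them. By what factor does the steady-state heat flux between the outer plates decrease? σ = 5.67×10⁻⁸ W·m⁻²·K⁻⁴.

Without shield: q₀ = σΔ(T⁴)/(1/ε₁+1/ε₂−1) with denominator 2.914.
With shield the two gaps are in series; the resistances add: (1/ε₁+1/ε_s−1)+(1/ε_s+1/ε₂−1) = 2.954+1.313 = 4.267.
Heat-flux ratio q₀/q = 4.267/2.914.

factor ≈ 1.46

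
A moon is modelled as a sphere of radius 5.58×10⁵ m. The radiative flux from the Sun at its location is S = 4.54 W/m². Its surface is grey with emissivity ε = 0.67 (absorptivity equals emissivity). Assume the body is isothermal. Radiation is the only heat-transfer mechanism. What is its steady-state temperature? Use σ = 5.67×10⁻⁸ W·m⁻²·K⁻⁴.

T ≈ 66.9 K

At equilibrium, absorbed power = emitted power.
Absorbing cross-section = πr² = 9.782×10¹¹ m²; emitting surface = 4πr² = 3.913×10¹² m² (ratio 4).
εS·A_cross = εσ·A_surf·T⁴  ⇒  T⁴ = S/(4σ)   (ε cancels).
T⁴ = 4.54/(4·5.67×10⁻⁸) = 2.002×10⁷ K⁴.
T = (2.002×10⁷)^(1/4).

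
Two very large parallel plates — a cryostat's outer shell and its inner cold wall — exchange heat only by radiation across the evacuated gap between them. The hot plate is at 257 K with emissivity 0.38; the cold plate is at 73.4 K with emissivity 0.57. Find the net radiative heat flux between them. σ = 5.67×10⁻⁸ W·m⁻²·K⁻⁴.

q ≈ 72.6 W/m²

For two infinite grey parallel plates, q = σ(T₁⁴ − T₂⁴)/(1/ε₁ + 1/ε₂ − 1).
T₁⁴ − T₂⁴ = 4.362×10⁹ − 2.903×10⁷ = 4.333×10⁹ K⁴.
1/ε₁ + 1/ε₂ − 1 = 2.632 + 1.754 − 1 = 3.386.
q = 5.67×10⁻⁸ × 4.333×10⁹ / 3.386.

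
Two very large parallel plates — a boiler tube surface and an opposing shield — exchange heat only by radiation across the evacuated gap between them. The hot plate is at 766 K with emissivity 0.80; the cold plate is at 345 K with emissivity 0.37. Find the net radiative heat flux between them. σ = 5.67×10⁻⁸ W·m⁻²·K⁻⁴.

For two infinite grey parallel plates, q = σ(T₁⁴ − T₂⁴)/(1/ε₁ + 1/ε₂ − 1).
T₁⁴ − T₂⁴ = 3.443×10¹¹ − 1.417×10¹⁰ = 3.301×10¹¹ K⁴.
1/ε₁ + 1/ε₂ − 1 = 1.250 + 2.703 − 1 = 2.953.
q = 5.67×10⁻⁸ × 3.301×10¹¹ / 2.953.

q ≈ 6340 W/m²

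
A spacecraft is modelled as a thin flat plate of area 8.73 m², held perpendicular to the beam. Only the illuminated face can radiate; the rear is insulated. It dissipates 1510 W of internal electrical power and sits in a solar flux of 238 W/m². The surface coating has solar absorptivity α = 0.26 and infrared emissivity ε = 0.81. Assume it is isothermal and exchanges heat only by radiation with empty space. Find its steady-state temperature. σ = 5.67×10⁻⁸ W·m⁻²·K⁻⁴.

T ≈ 267 K

At steady state, absorbed solar power + internal power = radiated power.
Absorbed: α·S·A_cross = 0.26·238·8.730 = 540.2 W (cross-section A).
Total input = 540.2 + 1510 = 2050 W.
Radiated: εσ·A_surf·T⁴ with A_surf = A = 8.730 m².
T⁴ = 2050/(0.81·5.67×10⁻⁸·8.730) = 5.113×10⁹ K⁴.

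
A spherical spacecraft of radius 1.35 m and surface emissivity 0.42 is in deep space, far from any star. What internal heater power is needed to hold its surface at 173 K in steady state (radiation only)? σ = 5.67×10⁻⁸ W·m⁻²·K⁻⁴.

P ≈ 489 W

P = εσ·4πr²·T⁴.
4πr² = 22.90 m²; T⁴ = 8.957×10⁸ K⁴.
P = 0.42·5.67×10⁻⁸·22.90·8.957×10⁸.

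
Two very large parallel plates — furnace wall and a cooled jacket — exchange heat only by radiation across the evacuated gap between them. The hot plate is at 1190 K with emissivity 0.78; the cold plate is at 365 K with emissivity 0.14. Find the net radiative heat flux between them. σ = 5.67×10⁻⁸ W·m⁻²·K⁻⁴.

For two infinite grey parallel plates, q = σ(T₁⁴ − T₂⁴)/(1/ε₁ + 1/ε₂ − 1).
T₁⁴ − T₂⁴ = 2.005×10¹² − 1.775×10¹⁰ = 1.988×10¹² K⁴.
1/ε₁ + 1/ε₂ − 1 = 1.282 + 7.143 − 1 = 7.425.
q = 5.67×10⁻⁸ × 1.988×10¹² / 7.425.

q ≈ 15200 W/m²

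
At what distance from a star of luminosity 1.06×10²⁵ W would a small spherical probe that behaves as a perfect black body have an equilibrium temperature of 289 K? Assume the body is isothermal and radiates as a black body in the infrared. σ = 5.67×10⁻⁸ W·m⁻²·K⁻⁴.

For an isothermal black-emitting sphere, (1−a)S·πr² = σ·4πr²·T⁴ ⇒ S = 4σT⁴/(1−a).
S = 4·5.67×10⁻⁸·(289)⁴/1.00 = 1582 W/m².
Flux falls as S = L/(4πd²), so d = √(L/(4πS)) = √(1.06×10²⁵/(4π·1582)).

d ≈ 2.31×10¹⁰ m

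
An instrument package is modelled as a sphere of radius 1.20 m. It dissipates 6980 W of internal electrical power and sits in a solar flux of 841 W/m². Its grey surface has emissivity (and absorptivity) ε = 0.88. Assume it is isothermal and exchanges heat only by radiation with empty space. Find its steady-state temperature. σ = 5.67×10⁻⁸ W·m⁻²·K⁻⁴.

T ≈ 327 K

At steady state, absorbed solar power + internal power = radiated power.
Absorbed: α·S·A_cross = 0.88·841·4.524 = 3348 W (cross-section πr²).
Total input = 3348 + 6980 = 10330 W.
Radiated: εσ·A_surf·T⁴ with A_surf = 4πr² = 18.10 m².
T⁴ = 10330/(0.88·5.67×10⁻⁸·18.10) = 1.144×10¹⁰ K⁴.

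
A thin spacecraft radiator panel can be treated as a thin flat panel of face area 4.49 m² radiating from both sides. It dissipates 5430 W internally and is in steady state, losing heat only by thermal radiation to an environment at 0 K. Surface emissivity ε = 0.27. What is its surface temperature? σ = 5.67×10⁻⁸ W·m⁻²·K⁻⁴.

T ≈ 446 K

Steady state: internal power = radiated power, P = εσA T⁴.
Radiating area A = 2·4.49 = 8.980 m².
T⁴ = P/(εσA) = 5430/(0.27·5.67×10⁻⁸·8.980) = 3.950×10¹⁰ K⁴.
T = (3.950×10¹⁰)^(1/4).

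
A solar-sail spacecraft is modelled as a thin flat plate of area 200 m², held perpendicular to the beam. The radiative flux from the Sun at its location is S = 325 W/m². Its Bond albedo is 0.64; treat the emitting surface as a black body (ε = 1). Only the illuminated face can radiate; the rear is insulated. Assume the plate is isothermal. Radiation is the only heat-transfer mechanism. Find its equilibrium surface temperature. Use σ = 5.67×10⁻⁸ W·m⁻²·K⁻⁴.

At equilibrium, absorbed power = emitted power.
Absorbing cross-section = A = 200.0 m²; emitting surface = A = 200.0 m² (ratio 1).
(1−a)S·A_cross = εσ·A_surf·T⁴  ⇒  T⁴ = (1−a)S/(1σ).
T⁴ = 0.360·325/(1·5.67×10⁻⁸) = 2.063×10⁹ K⁴.
T = (2.063×10⁹)^(1/4).

T ≈ 213 K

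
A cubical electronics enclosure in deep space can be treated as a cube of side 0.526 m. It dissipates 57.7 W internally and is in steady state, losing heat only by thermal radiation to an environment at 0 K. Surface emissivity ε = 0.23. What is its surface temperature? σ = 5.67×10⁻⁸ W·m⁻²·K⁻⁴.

T ≈ 227 K

Steady state: internal power = radiated power, P = εσA T⁴.
Radiating area A = 6L² = 1.660 m².
T⁴ = P/(εσA) = 57.7/(0.23·5.67×10⁻⁸·1.660) = 2.665×10⁹ K⁴.
T = (2.665×10⁹)^(1/4).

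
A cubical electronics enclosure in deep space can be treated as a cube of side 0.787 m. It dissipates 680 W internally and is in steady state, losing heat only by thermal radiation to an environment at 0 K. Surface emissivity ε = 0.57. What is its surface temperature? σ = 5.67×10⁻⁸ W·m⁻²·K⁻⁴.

Steady state: internal power = radiated power, P = εσA T⁴.
Radiating area A = 6L² = 3.716 m².
T⁴ = P/(εσA) = 680/(0.57·5.67×10⁻⁸·3.716) = 5.662×10⁹ K⁴.
T = (5.662×10⁹)^(1/4).

T ≈ 274 K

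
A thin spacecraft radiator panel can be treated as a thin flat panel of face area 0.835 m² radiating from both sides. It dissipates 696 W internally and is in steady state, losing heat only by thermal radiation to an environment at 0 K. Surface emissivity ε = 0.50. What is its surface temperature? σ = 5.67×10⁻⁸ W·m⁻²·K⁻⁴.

T ≈ 348 K

Steady state: internal power = radiated power, P = εσA T⁴.
Radiating area A = 2·0.835 = 1.670 m².
T⁴ = P/(εσA) = 696/(0.50·5.67×10⁻⁸·1.670) = 1.470×10¹⁰ K⁴.
T = (1.470×10¹⁰)^(1/4).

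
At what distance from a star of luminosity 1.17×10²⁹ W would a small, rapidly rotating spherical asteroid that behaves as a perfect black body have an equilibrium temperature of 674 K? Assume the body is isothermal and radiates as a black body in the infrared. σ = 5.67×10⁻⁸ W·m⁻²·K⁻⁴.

For an isothermal black-emitting sphere, (1−a)S·πr² = σ·4πr²·T⁴ ⇒ S = 4σT⁴/(1−a).
S = 4·5.67×10⁻⁸·(674)⁴/1.00 = 46800 W/m².
Flux falls as S = L/(4πd²), so d = √(L/(4πS)) = √(1.17×10²⁹/(4π·46800)).

d ≈ 4.46×10¹¹ m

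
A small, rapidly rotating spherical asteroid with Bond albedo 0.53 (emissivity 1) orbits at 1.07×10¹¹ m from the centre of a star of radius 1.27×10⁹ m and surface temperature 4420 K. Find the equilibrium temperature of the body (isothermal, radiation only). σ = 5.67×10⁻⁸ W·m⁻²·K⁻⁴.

T ≈ 282 K

The star's surface emits σT_*⁴; at distance d the flux is S = σT_*⁴(R_*/d)².
S = 5.67×10⁻⁸·(4420)⁴·(1.27×10⁹/1.07×10¹¹)² = 3049 W/m².
For an isothermal sphere T⁴ = (1−a)S/(4σ) = 6.318×10⁹ K⁴.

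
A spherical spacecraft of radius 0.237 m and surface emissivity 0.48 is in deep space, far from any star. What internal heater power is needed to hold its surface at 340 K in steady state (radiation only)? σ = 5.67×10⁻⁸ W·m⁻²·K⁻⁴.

P ≈ 257 W

P = εσ·4πr²·T⁴.
4πr² = 0.7058 m²; T⁴ = 1.336×10¹⁰ K⁴.
P = 0.48·5.67×10⁻⁸·0.7058·1.336×10¹⁰.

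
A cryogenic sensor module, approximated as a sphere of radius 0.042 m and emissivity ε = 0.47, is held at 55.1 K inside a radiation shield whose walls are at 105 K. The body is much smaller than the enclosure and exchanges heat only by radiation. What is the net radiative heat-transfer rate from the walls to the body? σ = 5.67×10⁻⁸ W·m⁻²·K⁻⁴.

P_net ≈ 0.0664 W

For a small grey body in a large enclosure: P_net = εσA(T_body⁴ − T_wall⁴).
A = 4πr² = 0.02217 m²; T_body⁴ − T_wall⁴ = 9.217×10⁶ − 1.216×10⁸ = -1.123×10⁸ K⁴.
|P_net| = 0.47·5.67×10⁻⁸·0.02217·1.123×10⁸.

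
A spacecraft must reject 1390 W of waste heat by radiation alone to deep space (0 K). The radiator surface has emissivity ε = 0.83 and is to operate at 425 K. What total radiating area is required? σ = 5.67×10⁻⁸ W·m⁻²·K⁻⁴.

P = εσA T⁴ ⇒ A = P/(εσT⁴).
T⁴ = 3.263×10¹⁰ K⁴.
A = 1390/(0.83 × 5.67×10⁻⁸ × 3.263×10¹⁰).

A ≈ 0.905 m²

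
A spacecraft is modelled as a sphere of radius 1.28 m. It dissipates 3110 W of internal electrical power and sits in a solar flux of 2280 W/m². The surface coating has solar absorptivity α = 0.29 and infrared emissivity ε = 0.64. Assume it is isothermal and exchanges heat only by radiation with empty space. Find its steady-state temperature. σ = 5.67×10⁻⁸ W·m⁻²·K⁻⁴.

At steady state, absorbed solar power + internal power = radiated power.
Absorbed: α·S·A_cross = 0.29·2280·5.147 = 3403 W (cross-section πr²).
Total input = 3403 + 3110 = 6513 W.
Radiated: εσ·A_surf·T⁴ with A_surf = 4πr² = 20.59 m².
T⁴ = 6513/(0.64·5.67×10⁻⁸·20.59) = 8.718×10⁹ K⁴.

T ≈ 306 K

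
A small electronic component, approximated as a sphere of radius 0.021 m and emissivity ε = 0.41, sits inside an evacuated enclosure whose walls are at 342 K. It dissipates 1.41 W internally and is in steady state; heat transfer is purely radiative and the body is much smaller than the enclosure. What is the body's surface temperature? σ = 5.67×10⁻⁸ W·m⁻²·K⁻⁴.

T ≈ 396 K

For a small grey body in a large enclosure, net radiated power = εσA(T⁴ − T_w⁴).
Steady state: P = εσA(T⁴ − T_w⁴) with A = 4πr² = 0.005542 m².
T⁴ = P/(εσA) + T_w⁴ = 1.41/(0.41·5.67×10⁻⁸·0.005542) + (342)⁴
    = 1.094×10¹⁰ + 1.368×10¹⁰ = 2.463×10¹⁰ K⁴.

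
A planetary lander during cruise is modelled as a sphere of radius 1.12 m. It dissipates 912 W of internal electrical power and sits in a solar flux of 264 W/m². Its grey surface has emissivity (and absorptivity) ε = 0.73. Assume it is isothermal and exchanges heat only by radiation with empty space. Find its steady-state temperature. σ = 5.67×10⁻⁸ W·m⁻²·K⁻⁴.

T ≈ 225 K

At steady state, absorbed solar power + internal power = radiated power.
Absorbed: α·S·A_cross = 0.73·264·3.941 = 759.5 W (cross-section πr²).
Total input = 759.5 + 912 = 1671 W.
Radiated: εσ·A_surf·T⁴ with A_surf = 4πr² = 15.76 m².
T⁴ = 1671/(0.73·5.67×10⁻⁸·15.76) = 2.562×10⁹ K⁴.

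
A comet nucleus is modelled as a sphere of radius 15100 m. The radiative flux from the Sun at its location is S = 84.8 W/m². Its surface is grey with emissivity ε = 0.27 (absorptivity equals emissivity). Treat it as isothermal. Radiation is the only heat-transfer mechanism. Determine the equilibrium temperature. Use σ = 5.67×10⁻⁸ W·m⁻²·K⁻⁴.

T ≈ 139 K

At equilibrium, absorbed power = emitted power.
Absorbing cross-section = πr² = 7.163×10⁸ m²; emitting surface = 4πr² = 2.865×10⁹ m² (ratio 4).
εS·A_cross = εσ·A_surf·T⁴  ⇒  T⁴ = S/(4σ)   (ε cancels).
T⁴ = 84.8/(4·5.67×10⁻⁸) = 3.739×10⁸ K⁴.
T = (3.739×10⁸)^(1/4).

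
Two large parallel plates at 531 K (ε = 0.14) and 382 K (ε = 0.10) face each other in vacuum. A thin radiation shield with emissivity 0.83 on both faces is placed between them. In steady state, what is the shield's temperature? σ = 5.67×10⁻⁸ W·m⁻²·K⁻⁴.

In steady state the net flux on the hot side equals that on the cold side.
σ(T₁⁴−T_s⁴)/D₁ = σ(T_s⁴−T₂⁴)/D₂, with D₁ = 1/ε₁+1/ε_s−1 = 7.348, D₂ = 1/ε_s+1/ε₂−1 = 10.20.
Solve for T_s⁴: T_s⁴ = (D₂·T₁⁴ + D₁·T₂⁴)/(D₁+D₂) = 5.514×10¹⁰ K⁴.

T_s ≈ 485 K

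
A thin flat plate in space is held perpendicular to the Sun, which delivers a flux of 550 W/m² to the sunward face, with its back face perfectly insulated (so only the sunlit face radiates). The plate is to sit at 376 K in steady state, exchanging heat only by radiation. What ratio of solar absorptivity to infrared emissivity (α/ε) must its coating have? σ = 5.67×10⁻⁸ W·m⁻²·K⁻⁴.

α/ε ≈ 2.06

Balance: αS·A = εσ·1A·T⁴ ⇒ α/ε = σT⁴/S.
α/ε = 5.67×10⁻⁸·(376)⁴/550 = 5.67×10⁻⁸·1.999×10¹⁰/550.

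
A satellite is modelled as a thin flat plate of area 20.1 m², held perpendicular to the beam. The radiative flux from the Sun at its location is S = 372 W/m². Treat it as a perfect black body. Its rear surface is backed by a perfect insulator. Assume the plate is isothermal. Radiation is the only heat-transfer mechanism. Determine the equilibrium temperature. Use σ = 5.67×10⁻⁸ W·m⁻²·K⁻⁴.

T ≈ 285 K

At equilibrium, absorbed power = emitted power.
Absorbing cross-section = A = 20.10 m²; emitting surface = A = 20.10 m² (ratio 1).
S·A_cross = εσ·A_surf·T⁴  ⇒  T⁴ = S/(1σ).
T⁴ = 1.00·372/(1·5.67×10⁻⁸) = 6.561×10⁹ K⁴.
T = (6.561×10⁹)^(1/4).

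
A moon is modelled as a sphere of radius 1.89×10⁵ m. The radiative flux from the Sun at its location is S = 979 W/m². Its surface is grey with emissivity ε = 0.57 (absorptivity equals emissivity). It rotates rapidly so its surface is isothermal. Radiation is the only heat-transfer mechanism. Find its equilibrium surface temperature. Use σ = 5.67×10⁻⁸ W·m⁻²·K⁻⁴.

At equilibrium, absorbed power = emitted power.
Absorbing cross-section = πr² = 1.122×10¹¹ m²; emitting surface = 4πr² = 4.489×10¹¹ m² (ratio 4).
εS·A_cross = εσ·A_surf·T⁴  ⇒  T⁴ = S/(4σ)   (ε cancels).
T⁴ = 979/(4·5.67×10⁻⁸) = 4.317×10⁹ K⁴.
T = (4.317×10⁹)^(1/4).

T ≈ 256 K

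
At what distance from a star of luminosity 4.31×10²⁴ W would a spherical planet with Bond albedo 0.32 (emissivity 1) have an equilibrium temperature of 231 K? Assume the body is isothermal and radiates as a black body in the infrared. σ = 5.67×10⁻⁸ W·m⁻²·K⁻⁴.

For an isothermal black-emitting sphere, (1−a)S·πr² = σ·4πr²·T⁴ ⇒ S = 4σT⁴/(1−a).
S = 4·5.67×10⁻⁸·(231)⁴/0.680 = 949.7 W/m².
Flux falls as S = L/(4πd²), so d = √(L/(4πS)) = √(4.31×10²⁴/(4π·949.7)).

d ≈ 1.90×10¹⁰ m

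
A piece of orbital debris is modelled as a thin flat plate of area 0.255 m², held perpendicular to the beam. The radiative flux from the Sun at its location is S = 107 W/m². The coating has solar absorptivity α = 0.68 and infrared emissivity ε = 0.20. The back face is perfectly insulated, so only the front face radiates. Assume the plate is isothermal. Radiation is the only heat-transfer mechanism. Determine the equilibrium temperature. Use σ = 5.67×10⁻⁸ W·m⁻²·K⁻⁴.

At equilibrium, absorbed power = emitted power.
Absorbing cross-section = A = 0.2550 m²; emitting surface = A = 0.2550 m² (ratio 1).
αS·A_cross = εσ·A_surf·T⁴  ⇒  T⁴ = αS/(ε·1σ).
T⁴ = 0.680·107/(0.20·1·5.67×10⁻⁸) = 6.416×10⁹ K⁴.
T = (6.416×10⁹)^(1/4).

T ≈ 283 K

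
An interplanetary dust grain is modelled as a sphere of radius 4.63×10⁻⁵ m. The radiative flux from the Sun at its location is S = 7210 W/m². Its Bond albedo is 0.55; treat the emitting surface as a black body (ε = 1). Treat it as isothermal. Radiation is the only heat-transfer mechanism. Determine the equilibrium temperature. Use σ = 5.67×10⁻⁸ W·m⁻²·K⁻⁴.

At equilibrium, absorbed power = emitted power.
Absorbing cross-section = πr² = 6.735×10⁻⁹ m²; emitting surface = 4πr² = 2.694×10⁻⁸ m² (ratio 4).
(1−a)S·A_cross = εσ·A_surf·T⁴  ⇒  T⁴ = (1−a)S/(4σ).
T⁴ = 0.450·7210/(4·5.67×10⁻⁸) = 1.431×10¹⁰ K⁴.
T = (1.431×10¹⁰)^(1/4).

T ≈ 346 K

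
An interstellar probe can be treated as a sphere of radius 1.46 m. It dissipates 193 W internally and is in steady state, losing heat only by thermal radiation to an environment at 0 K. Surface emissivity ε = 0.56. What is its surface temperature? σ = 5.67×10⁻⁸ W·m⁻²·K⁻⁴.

Steady state: internal power = radiated power, P = εσA T⁴.
Radiating area A = 4πr² = 26.79 m².
T⁴ = P/(εσA) = 193/(0.56·5.67×10⁻⁸·26.79) = 2.269×10⁸ K⁴.
T = (2.269×10⁸)^(1/4).

T ≈ 123 K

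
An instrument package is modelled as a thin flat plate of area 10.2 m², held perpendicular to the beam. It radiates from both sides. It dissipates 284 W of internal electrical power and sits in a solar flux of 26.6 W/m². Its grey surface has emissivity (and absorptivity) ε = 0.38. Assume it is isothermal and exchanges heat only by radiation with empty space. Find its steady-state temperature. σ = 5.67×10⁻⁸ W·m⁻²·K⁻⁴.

T ≈ 172 K

At steady state, absorbed solar power + internal power = radiated power.
Absorbed: α·S·A_cross = 0.38·26.6·10.20 = 103.1 W (cross-section A).
Total input = 103.1 + 284 = 387.1 W.
Radiated: εσ·A_surf·T⁴ with A_surf = 2A = 20.40 m².
T⁴ = 387.1/(0.38·5.67×10⁻⁸·20.40) = 8.807×10⁸ K⁴.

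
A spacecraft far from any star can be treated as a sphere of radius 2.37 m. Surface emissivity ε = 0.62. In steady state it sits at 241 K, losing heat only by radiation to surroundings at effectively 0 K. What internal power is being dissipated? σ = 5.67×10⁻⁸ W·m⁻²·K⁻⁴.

P ≈ 8370 W

Steady state: P = εσA T⁴.
A = 4πr² = 70.58 m²; T⁴ = (241)⁴ = 3.373×10⁹ K⁴.
P = 0.62 × 5.67×10⁻⁸ × 70.58 × 3.373×10⁹.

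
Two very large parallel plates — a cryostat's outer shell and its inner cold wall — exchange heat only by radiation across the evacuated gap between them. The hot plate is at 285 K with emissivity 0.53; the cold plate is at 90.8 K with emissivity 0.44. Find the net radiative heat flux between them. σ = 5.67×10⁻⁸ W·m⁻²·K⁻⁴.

q ≈ 117 W/m²

For two infinite grey parallel plates, q = σ(T₁⁴ − T₂⁴)/(1/ε₁ + 1/ε₂ − 1).
T₁⁴ − T₂⁴ = 6.598×10⁹ − 6.797×10⁷ = 6.530×10⁹ K⁴.
1/ε₁ + 1/ε₂ − 1 = 1.887 + 2.273 − 1 = 3.160.
q = 5.67×10⁻⁸ × 6.530×10⁹ / 3.160.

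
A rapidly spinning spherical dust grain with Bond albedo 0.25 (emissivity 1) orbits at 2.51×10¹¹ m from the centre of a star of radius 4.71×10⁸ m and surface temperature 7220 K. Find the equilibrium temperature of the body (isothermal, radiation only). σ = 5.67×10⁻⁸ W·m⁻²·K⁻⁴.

T ≈ 206 K

The star's surface emits σT_*⁴; at distance d the flux is S = σT_*⁴(R_*/d)².
S = 5.67×10⁻⁸·(7220)⁴·(4.71×10⁸/2.51×10¹¹)² = 542.5 W/m².
For an isothermal sphere T⁴ = (1−a)S/(4σ) = 1.794×10⁹ K⁴.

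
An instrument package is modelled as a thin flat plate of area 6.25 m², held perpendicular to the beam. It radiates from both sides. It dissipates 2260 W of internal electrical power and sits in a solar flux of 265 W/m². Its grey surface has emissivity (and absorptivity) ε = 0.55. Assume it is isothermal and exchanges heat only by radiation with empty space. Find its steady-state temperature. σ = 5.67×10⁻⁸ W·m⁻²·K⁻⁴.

T ≈ 300 K

At steady state, absorbed solar power + internal power = radiated power.
Absorbed: α·S·A_cross = 0.55·265·6.250 = 910.9 W (cross-section A).
Total input = 910.9 + 2260 = 3171 W.
Radiated: εσ·A_surf·T⁴ with A_surf = 2A = 12.50 m².
T⁴ = 3171/(0.55·5.67×10⁻⁸·12.50) = 8.135×10⁹ K⁴.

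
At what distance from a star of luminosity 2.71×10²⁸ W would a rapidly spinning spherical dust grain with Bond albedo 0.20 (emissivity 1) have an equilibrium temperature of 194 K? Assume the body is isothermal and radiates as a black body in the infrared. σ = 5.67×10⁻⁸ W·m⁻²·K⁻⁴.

d ≈ 2.32×10¹² m

For an isothermal black-emitting sphere, (1−a)S·πr² = σ·4πr²·T⁴ ⇒ S = 4σT⁴/(1−a).
S = 4·5.67×10⁻⁸·(194)⁴/0.800 = 401.6 W/m².
Flux falls as S = L/(4πd²), so d = √(L/(4πS)) = √(2.71×10²⁸/(4π·401.6)).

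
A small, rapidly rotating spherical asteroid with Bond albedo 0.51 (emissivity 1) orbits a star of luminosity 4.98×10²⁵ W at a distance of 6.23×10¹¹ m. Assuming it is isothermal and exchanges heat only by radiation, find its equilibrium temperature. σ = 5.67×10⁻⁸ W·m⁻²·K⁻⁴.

T ≈ 68.5 K

First find the stellar flux at distance d: S = L/(4πd²) = 4.98×10²⁵/(4π·(6.23×10¹¹)²) = 10.21 W/m².
For an isothermal sphere, absorbed (1−a)S·πr² = emitted σ·4πr²·T⁴, so T⁴ = (1−a)S/(4σ).
T⁴ = 0.490·10.21/(4·5.67×10⁻⁸) = 2.206×10⁷ K⁴.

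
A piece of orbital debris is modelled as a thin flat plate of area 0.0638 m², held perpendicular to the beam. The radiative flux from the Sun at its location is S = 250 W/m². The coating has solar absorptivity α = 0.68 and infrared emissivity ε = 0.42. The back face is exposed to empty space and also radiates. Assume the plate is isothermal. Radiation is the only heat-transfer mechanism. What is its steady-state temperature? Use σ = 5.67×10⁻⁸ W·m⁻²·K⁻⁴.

At equilibrium, absorbed power = emitted power.
Absorbing cross-section = A = 0.06380 m²; emitting surface = 2A = 0.1276 m² (ratio 2).
αS·A_cross = εσ·A_surf·T⁴  ⇒  T⁴ = αS/(ε·2σ).
T⁴ = 0.680·250/(0.42·2·5.67×10⁻⁸) = 3.569×10⁹ K⁴.
T = (3.569×10⁹)^(1/4).

T ≈ 244 K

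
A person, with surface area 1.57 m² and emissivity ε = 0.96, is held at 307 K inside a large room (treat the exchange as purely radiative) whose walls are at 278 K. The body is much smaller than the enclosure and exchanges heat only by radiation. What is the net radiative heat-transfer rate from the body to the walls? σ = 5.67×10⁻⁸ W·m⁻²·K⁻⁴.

P_net ≈ 249 W

For a small grey body in a large enclosure: P_net = εσA(T_body⁴ − T_wall⁴).
A = 1.57 m²; T_body⁴ − T_wall⁴ = 8.883×10⁹ − 5.973×10⁹ = 2.910×10⁹ K⁴.
|P_net| = 0.96·5.67×10⁻⁸·1.570·2.910×10⁹.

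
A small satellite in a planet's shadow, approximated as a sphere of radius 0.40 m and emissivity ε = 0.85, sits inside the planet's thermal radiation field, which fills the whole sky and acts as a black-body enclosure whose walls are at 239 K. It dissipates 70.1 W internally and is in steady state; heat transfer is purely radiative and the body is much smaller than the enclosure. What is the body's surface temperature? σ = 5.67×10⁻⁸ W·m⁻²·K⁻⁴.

T ≈ 251 K

For a small grey body in a large enclosure, net radiated power = εσA(T⁴ − T_w⁴).
Steady state: P = εσA(T⁴ − T_w⁴) with A = 4πr² = 2.011 m².
T⁴ = P/(εσA) + T_w⁴ = 70.1/(0.85·5.67×10⁻⁸·2.011) + (239)⁴
    = 7.234×10⁸ + 3.263×10⁹ = 3.986×10⁹ K⁴.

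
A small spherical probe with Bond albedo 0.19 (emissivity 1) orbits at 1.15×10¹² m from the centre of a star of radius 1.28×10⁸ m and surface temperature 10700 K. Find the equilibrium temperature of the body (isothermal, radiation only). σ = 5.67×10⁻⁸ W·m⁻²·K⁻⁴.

T ≈ 75.7 K

The star's surface emits σT_*⁴; at distance d the flux is S = σT_*⁴(R_*/d)².
S = 5.67×10⁻⁸·(10700)⁴·(1.28×10⁸/1.15×10¹²)² = 9.208 W/m².
For an isothermal sphere T⁴ = (1−a)S/(4σ) = 3.288×10⁷ K⁴.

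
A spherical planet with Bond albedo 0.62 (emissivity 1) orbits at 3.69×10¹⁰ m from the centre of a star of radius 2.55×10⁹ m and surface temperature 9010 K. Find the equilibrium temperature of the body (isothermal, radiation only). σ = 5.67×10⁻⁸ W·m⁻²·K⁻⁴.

T ≈ 1310 K

The star's surface emits σT_*⁴; at distance d the flux is S = σT_*⁴(R_*/d)².
S = 5.67×10⁻⁸·(9010)⁴·(2.55×10⁹/3.69×10¹⁰)² = 1.784×10⁶ W/m².
For an isothermal sphere T⁴ = (1−a)S/(4σ) = 2.990×10¹² K⁴.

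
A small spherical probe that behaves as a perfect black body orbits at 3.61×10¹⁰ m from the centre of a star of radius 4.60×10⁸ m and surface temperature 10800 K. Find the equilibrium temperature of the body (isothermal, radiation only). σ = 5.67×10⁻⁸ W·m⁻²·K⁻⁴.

T ≈ 862 K

The star's surface emits σT_*⁴; at distance d the flux is S = σT_*⁴(R_*/d)².
S = 5.67×10⁻⁸·(10800)⁴·(4.60×10⁸/3.61×10¹⁰)² = 1.253×10⁵ W/m².
For an isothermal sphere T⁴ = (1−a)S/(4σ) = 5.523×10¹¹ K⁴.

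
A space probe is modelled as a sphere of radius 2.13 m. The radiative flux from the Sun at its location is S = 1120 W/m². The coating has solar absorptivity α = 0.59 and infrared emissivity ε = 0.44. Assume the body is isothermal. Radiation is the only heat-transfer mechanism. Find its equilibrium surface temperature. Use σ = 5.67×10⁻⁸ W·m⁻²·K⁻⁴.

T ≈ 285 K

At equilibrium, absorbed power = emitted power.
Absorbing cross-section = πr² = 14.25 m²; emitting surface = 4πr² = 57.01 m² (ratio 4).
αS·A_cross = εσ·A_surf·T⁴  ⇒  T⁴ = αS/(ε·4σ).
T⁴ = 0.590·1120/(0.44·4·5.67×10⁻⁸) = 6.622×10⁹ K⁴.
T = (6.622×10⁹)^(1/4).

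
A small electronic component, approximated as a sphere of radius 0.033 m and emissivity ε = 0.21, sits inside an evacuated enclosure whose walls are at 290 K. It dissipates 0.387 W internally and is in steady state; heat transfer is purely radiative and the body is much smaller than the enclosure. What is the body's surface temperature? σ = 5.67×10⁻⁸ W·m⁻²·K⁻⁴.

T ≈ 312 K

For a small grey body in a large enclosure, net radiated power = εσA(T⁴ − T_w⁴).
Steady state: P = εσA(T⁴ − T_w⁴) with A = 4πr² = 0.01368 m².
T⁴ = P/(εσA) + T_w⁴ = 0.387/(0.21·5.67×10⁻⁸·0.01368) + (290)⁴
    = 2.375×10⁹ + 7.073×10⁹ = 9.448×10⁹ K⁴.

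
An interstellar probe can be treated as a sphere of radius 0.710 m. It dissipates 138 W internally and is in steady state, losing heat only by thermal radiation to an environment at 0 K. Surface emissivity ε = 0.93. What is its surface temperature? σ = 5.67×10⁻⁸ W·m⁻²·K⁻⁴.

T ≈ 143 K

Steady state: internal power = radiated power, P = εσA T⁴.
Radiating area A = 4πr² = 6.335 m².
T⁴ = P/(εσA) = 138/(0.93·5.67×10⁻⁸·6.335) = 4.131×10⁸ K⁴.
T = (4.131×10⁸)^(1/4).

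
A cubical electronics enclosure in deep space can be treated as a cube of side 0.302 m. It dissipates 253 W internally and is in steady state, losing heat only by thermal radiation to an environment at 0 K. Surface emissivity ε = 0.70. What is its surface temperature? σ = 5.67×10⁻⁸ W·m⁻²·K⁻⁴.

Steady state: internal power = radiated power, P = εσA T⁴.
Radiating area A = 6L² = 0.5472 m².
T⁴ = P/(εσA) = 253/(0.70·5.67×10⁻⁸·0.5472) = 1.165×10¹⁰ K⁴.
T = (1.165×10¹⁰)^(1/4).

T ≈ 329 K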